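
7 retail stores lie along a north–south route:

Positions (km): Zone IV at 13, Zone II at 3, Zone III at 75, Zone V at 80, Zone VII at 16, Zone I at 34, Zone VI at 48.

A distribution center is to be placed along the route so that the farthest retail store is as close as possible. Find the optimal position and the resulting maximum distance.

The 1-center on a line is the midpoint of the two extreme points: leftmost at 3, rightmost at 80.
Optimal location = (3 + 80)/2 = 41.5; maximum distance = (80 − 3)/2 = 38.5.

location 41.5, max distance 38.5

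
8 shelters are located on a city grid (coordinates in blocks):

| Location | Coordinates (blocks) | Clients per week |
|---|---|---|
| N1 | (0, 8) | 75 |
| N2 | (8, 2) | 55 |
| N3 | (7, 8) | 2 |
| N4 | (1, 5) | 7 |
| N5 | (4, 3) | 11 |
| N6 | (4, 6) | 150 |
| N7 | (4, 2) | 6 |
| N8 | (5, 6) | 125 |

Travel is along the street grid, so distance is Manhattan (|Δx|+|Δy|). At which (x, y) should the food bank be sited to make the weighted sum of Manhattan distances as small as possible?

Manhattan distance separates: Σwᵢ(|x−xᵢ|+|y−yᵢ|) = Σwᵢ|x−xᵢ| + Σwᵢ|y−yᵢ|, so x and y are optimised independently as 1-D weighted medians.
Total weight W = 431; half = 215.5.
x-coordinate, sorted with cumulative weight:
  x=0 (N1, w=75) cum 75
  x=1 (N4, w=7) cum 82
  x=4 (N5, w=11) cum 93
  x=4 (N6, w=150) cum 243  ← median
  x=4 (N7, w=6) cum 249
  x=5 (N8, w=125) cum 374
  x=7 (N3, w=2) cum 376
  x=8 (N2, w=55) cum 431
⇒ x* = 4
y-coordinate, sorted with cumulative weight:
  y=2 (N2, w=55) cum 55
  y=2 (N7, w=6) cum 61
  y=3 (N5, w=11) cum 72
  y=5 (N4, w=7) cum 79
  y=6 (N6, w=150) cum 229  ← median
  y=6 (N8, w=125) cum 354
  y=8 (N1, w=75) cum 429
  y=8 (N3, w=2) cum 431
⇒ y* = 6

(4, 6)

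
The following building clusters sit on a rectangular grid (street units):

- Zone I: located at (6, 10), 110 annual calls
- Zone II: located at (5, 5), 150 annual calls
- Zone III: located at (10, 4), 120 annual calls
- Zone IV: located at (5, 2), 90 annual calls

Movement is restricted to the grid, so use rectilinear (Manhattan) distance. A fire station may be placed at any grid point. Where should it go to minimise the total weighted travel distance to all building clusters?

Manhattan distance separates: Σwᵢ(|x−xᵢ|+|y−yᵢ|) = Σwᵢ|x−xᵢ| + Σwᵢ|y−yᵢ|, so x and y are optimised independently as 1-D weighted medians.
Total weight W = 470; half = 235.
x-coordinate, sorted with cumulative weight:
  x=5 (Zone II, w=150) cum 150
  x=5 (Zone IV, w=90) cum 240  ← median
  x=6 (Zone I, w=110) cum 350
  x=10 (Zone III, w=120) cum 470
⇒ x* = 5
y-coordinate, sorted with cumulative weight:
  y=2 (Zone IV, w=90) cum 90
  y=4 (Zone III, w=120) cum 210
  y=5 (Zone II, w=150) cum 360  ← median
  y=10 (Zone I, w=110) cum 470
⇒ y* = 5

(5, 5)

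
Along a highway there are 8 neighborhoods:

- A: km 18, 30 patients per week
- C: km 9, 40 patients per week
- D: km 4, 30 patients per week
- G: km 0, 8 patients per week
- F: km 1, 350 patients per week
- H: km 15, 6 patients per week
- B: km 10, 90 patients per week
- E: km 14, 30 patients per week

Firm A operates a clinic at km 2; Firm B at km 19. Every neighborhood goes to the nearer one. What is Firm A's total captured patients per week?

518

The indifferent point is the midpoint (2+19)/2 = 10.5; neighborhoods left of it (closer to Firm A at 2) go to Firm A, those right go to Firm B.
  G at 0 (w=8) → Firm A
  F at 1 (w=350) → Firm A
  D at 4 (w=30) → Firm A
  C at 9 (w=40) → Firm A
  B at 10 (w=90) → Firm A
  E at 14 (w=30) → Firm B
  H at 15 (w=6) → Firm B
  A at 18 (w=30) → Firm B
Firm A captures 518; Firm B captures 66.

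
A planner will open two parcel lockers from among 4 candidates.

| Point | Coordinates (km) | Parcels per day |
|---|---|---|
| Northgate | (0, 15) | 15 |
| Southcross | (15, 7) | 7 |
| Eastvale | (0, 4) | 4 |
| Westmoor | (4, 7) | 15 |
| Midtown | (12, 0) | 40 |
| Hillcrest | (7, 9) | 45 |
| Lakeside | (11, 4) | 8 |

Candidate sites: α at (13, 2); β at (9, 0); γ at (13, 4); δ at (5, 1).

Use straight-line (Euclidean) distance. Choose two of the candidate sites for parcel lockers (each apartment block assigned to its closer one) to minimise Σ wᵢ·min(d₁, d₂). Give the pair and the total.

{α, δ}, total 858.4

Evaluate every pair (each demand assigned to the nearer of the two):
  {α, δ}: total = 858.4
  {γ, δ}: total = 895.2
  {β, δ}: total = 928.9
  {α, γ}: total = 931.9
  {β, γ}: total = 936.6
  {α, β}: total = 995.5
Best pair: {α, δ} with total 858.4.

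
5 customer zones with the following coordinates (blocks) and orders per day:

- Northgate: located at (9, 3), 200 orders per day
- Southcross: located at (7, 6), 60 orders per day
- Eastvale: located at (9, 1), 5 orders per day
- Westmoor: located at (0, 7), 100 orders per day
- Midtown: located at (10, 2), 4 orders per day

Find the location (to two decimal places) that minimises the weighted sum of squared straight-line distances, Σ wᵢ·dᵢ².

The minimiser of Σwᵢ‖p−pᵢ‖² is the weighted centroid p* = (Σwᵢpᵢ)/(Σwᵢ).
Σwᵢ = 369.
Σwᵢxᵢ = 200·9 + 60·7 + 5·9 + 100·0 + 4·10 = 2305.
Σwᵢyᵢ = 200·3 + 60·6 + 5·1 + 100·7 + 4·2 = 1673.
x* = 2305/369 = 6.25, y* = 1673/369 = 4.53.

(6.25, 4.53)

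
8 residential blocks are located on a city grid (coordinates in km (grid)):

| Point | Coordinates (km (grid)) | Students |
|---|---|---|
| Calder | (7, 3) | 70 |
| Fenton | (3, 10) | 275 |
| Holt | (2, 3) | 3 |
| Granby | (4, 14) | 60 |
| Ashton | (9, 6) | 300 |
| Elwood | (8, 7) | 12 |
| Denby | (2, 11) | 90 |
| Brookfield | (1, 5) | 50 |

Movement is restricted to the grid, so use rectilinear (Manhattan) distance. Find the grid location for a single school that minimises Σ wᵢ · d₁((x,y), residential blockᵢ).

(4, 7)

Manhattan distance separates: Σwᵢ(|x−xᵢ|+|y−yᵢ|) = Σwᵢ|x−xᵢ| + Σwᵢ|y−yᵢ|, so x and y are optimised independently as 1-D weighted medians.
Total weight W = 860; half = 430.
x-coordinate, sorted with cumulative weight:
  x=1 (Brookfield, w=50) cum 50
  x=2 (Holt, w=3) cum 53
  x=2 (Denby, w=90) cum 143
  x=3 (Fenton, w=275) cum 418
  x=4 (Granby, w=60) cum 478  ← median
  x=7 (Calder, w=70) cum 548
  x=8 (Elwood, w=12) cum 560
  x=9 (Ashton, w=300) cum 860
⇒ x* = 4
y-coordinate, sorted with cumulative weight:
  y=3 (Calder, w=70) cum 70
  y=3 (Holt, w=3) cum 73
  y=5 (Brookfield, w=50) cum 123
  y=6 (Ashton, w=300) cum 423
  y=7 (Elwood, w=12) cum 435  ← median
  y=10 (Fenton, w=275) cum 710
  y=11 (Denby, w=90) cum 800
  y=14 (Granby, w=60) cum 860
⇒ y* = 7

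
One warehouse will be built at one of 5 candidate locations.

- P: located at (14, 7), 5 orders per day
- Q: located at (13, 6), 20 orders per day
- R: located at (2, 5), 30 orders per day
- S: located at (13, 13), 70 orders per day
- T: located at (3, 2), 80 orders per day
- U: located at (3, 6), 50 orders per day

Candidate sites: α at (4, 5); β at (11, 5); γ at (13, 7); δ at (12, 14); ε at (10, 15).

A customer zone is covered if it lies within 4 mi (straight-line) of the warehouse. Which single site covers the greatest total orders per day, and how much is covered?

Coverage radius r = 4 mi; a point is covered iff (Δx)²+(Δy)² ≤ 4² = 16.
  α (4, 5): covers {R, T, U} → 160
  β (11, 5): covers {P, Q} → 25
  γ (13, 7): covers {P, Q} → 25
  δ (12, 14): covers {S} → 70
  ε (10, 15): covers {S} → 70
Maximum coverage at α: 160 orders per day.

α, covering 160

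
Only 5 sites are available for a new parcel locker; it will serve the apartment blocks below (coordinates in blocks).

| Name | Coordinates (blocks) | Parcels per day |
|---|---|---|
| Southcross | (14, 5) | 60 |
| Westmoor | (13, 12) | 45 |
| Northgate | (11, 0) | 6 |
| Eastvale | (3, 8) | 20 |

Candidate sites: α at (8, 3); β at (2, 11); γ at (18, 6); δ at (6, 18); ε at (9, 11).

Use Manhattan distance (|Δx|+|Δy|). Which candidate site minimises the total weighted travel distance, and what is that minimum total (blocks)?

Total weighted distance at each candidate:
  α (8, 3): total = 1346
  β (2, 11): total = 1820
  γ (18, 6): total = 1213
  δ (6, 18): total = 2243
  ε (9, 11): total = 1143
Minimum is at ε with total 1143 blocks.

ε, total 1143 blocks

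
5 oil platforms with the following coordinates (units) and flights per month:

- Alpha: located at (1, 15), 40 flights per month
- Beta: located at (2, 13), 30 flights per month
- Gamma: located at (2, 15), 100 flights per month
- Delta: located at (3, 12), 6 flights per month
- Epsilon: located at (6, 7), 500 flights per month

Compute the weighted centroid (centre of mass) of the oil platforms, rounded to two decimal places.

(4.91, 8.97)

The minimiser of Σwᵢ‖p−pᵢ‖² is the weighted centroid p* = (Σwᵢpᵢ)/(Σwᵢ).
Σwᵢ = 676.
Σwᵢxᵢ = 40·1 + 30·2 + 100·2 + 6·3 + 500·6 = 3318.
Σwᵢyᵢ = 40·15 + 30·13 + 100·15 + 6·12 + 500·7 = 6062.
x* = 3318/676 = 4.91, y* = 6062/676 = 8.97.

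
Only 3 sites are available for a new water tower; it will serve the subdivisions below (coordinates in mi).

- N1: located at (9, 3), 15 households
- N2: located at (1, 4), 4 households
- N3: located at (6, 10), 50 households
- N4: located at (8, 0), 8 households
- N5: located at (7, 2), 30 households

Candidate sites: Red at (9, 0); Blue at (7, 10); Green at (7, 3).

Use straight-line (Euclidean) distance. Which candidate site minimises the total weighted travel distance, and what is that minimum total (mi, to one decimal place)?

Total weighted distance at each candidate:
  Red (9, 0): total = 695.6
  Blue (7, 10): total = 513.5
  Green (7, 3): total = 463.2
Minimum is at Green with total 463.2 mi.

Green, total 463.2 mi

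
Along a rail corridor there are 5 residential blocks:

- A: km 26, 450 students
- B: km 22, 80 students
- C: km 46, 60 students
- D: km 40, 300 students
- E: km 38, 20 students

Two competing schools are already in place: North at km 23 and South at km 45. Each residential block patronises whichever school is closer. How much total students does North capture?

530

The indifferent point is the midpoint (23+45)/2 = 34; residential blocks left of it (closer to North at 23) go to North, those right go to South.
  B at 22 (w=80) → North
  A at 26 (w=450) → North
  E at 38 (w=20) → South
  D at 40 (w=300) → South
  C at 46 (w=60) → South
North captures 530; South captures 380.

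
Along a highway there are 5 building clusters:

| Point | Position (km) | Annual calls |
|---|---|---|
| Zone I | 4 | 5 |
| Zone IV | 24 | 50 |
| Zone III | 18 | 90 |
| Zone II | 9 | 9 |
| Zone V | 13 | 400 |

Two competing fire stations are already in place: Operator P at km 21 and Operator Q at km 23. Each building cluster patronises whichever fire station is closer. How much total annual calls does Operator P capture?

504

The indifferent point is the midpoint (21+23)/2 = 22; building clusters left of it (closer to Operator P at 21) go to Operator P, those right go to Operator Q.
  Zone I at 4 (w=5) → Operator P
  Zone II at 9 (w=9) → Operator P
  Zone V at 13 (w=400) → Operator P
  Zone III at 18 (w=90) → Operator P
  Zone IV at 24 (w=50) → Operator Q
Operator P captures 504; Operator Q captures 50.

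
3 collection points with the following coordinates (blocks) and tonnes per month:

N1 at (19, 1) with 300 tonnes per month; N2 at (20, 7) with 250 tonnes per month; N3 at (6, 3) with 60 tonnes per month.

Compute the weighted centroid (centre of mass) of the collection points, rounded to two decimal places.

The minimiser of Σwᵢ‖p−pᵢ‖² is the weighted centroid p* = (Σwᵢpᵢ)/(Σwᵢ).
Σwᵢ = 610.
Σwᵢxᵢ = 300·19 + 250·20 + 60·6 = 11060.
Σwᵢyᵢ = 300·1 + 250·7 + 60·3 = 2230.
x* = 11060/610 = 18.13, y* = 2230/610 = 3.66.

(18.13, 3.66)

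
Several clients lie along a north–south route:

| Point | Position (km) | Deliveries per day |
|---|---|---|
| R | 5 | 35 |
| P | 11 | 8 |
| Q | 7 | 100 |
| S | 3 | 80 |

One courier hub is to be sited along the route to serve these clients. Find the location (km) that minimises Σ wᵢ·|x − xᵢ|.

For a sum of weighted absolute distances on a line, the optimum is the weighted median (not the mean). Total weight W = 223; half-weight = 111.5.
Sort by position and accumulate weight:
  km 3 (S, w=80) → cum 80
  km 5 (R, w=35) → cum 115  ≥ 111.5 → median here
  km 7 (Q, w=100) → cum 215
  km 11 (P, w=8) → cum 223
Optimal location: km 5.

x = 5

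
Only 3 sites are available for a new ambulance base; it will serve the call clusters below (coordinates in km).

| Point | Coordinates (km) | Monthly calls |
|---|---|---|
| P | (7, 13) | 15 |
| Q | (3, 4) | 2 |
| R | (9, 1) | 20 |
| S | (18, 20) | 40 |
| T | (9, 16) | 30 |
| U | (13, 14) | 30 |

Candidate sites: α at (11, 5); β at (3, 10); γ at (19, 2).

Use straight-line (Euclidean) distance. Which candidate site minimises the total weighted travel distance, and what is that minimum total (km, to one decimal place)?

α, total 1513.8 km

Total weighted distance at each candidate:
  α (11, 5): total = 1513.8
  β (3, 10): total = 1602.1
  γ (19, 2): total = 2117.2
Minimum is at α with total 1513.8 km.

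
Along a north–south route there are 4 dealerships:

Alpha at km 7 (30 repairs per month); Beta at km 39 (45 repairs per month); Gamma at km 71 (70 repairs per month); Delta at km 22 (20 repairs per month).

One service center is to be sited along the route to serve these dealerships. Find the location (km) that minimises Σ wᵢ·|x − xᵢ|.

For a sum of weighted absolute distances on a line, the optimum is the weighted median (not the mean). Total weight W = 165; half-weight = 82.5.
Sort by position and accumulate weight:
  km 7 (Alpha, w=30) → cum 30
  km 22 (Delta, w=20) → cum 50
  km 39 (Beta, w=45) → cum 95  ≥ 82.5 → median here
  km 71 (Gamma, w=70) → cum 165
Optimal location: km 39.

x = 39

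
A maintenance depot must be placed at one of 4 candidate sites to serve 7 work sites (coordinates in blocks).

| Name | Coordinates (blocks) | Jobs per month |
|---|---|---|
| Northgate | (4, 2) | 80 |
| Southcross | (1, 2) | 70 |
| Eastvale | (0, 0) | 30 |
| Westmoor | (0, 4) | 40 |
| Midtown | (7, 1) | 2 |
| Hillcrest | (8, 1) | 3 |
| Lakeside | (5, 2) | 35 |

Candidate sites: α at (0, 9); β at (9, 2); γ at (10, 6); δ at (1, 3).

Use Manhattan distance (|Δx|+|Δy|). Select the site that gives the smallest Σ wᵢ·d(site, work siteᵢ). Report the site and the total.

δ, total 808 blocks

Total weighted distance at each candidate:
  α (0, 9): total = 2408
  β (9, 2): total = 1882
  γ (10, 6): total = 3022
  δ (1, 3): total = 808
Minimum is at δ with total 808 blocks.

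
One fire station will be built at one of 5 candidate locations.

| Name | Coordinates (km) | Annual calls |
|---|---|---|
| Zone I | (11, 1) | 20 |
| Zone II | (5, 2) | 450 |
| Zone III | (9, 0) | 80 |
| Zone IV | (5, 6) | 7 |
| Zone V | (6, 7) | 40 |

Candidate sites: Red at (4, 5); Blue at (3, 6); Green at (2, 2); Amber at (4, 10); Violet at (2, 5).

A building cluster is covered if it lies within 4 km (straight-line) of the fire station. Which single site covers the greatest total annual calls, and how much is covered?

Coverage radius r = 4 km; a point is covered iff (Δx)²+(Δy)² ≤ 4² = 16.
  Red (4, 5): covers {Zone II, Zone IV, Zone V} → 497
  Blue (3, 6): covers {Zone IV, Zone V} → 47
  Green (2, 2): covers {Zone II} → 450
  Amber (4, 10): covers {Zone V} → 40
  Violet (2, 5): covers {Zone IV} → 7
Maximum coverage at Red: 497 annual calls.

Red, covering 497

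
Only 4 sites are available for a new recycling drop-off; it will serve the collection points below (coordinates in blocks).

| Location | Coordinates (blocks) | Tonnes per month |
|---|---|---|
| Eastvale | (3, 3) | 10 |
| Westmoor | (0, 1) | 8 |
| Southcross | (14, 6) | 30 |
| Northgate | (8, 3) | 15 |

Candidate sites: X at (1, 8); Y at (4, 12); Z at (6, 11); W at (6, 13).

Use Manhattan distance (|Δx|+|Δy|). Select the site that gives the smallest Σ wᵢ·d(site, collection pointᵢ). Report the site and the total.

X, total 764 blocks

Total weighted distance at each candidate:
  X (1, 8): total = 764
  Y (4, 12): total = 895
  Z (6, 11): total = 778
  W (6, 13): total = 904
Minimum is at X with total 764 blocks.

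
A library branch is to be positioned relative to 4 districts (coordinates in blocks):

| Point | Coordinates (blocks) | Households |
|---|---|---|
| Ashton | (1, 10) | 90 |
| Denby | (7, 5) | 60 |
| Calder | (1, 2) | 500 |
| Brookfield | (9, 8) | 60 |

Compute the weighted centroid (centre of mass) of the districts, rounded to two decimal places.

The minimiser of Σwᵢ‖p−pᵢ‖² is the weighted centroid p* = (Σwᵢpᵢ)/(Σwᵢ).
Σwᵢ = 710.
Σwᵢxᵢ = 90·1 + 60·7 + 500·1 + 60·9 = 1550.
Σwᵢyᵢ = 90·10 + 60·5 + 500·2 + 60·8 = 2680.
x* = 1550/710 = 2.18, y* = 2680/710 = 3.77.

(2.18, 3.77)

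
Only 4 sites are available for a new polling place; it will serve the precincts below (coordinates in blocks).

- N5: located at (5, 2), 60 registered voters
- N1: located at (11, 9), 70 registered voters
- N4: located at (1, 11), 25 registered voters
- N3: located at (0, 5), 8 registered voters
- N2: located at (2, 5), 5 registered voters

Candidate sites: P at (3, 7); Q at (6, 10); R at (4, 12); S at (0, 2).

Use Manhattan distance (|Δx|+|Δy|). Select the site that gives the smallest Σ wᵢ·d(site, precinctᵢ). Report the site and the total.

Total weighted distance at each candidate:
  P (3, 7): total = 1325
  Q (6, 10): total = 1243
  R (4, 12): total = 1593
  S (0, 2): total = 1859
Minimum is at Q with total 1243 blocks.

Q, total 1243 blocks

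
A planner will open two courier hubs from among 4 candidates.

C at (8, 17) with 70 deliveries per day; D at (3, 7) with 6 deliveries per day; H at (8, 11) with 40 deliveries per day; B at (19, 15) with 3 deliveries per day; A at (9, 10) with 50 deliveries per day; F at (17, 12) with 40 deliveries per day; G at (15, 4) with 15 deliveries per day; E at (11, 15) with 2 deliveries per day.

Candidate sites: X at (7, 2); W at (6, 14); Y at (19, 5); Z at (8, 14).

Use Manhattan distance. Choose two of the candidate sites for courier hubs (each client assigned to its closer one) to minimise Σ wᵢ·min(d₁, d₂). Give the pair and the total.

{Y, Z}, total 1125

Evaluate every pair (each demand assigned to the nearer of the two):
  {Y, Z}: total = 1125
  {X, Z}: total = 1268
  {W, Z}: total = 1379
  {W, Y}: total = 1437
  {X, W}: total = 1678
  {X, Y}: total = 2573
Best pair: {Y, Z} with total 1125.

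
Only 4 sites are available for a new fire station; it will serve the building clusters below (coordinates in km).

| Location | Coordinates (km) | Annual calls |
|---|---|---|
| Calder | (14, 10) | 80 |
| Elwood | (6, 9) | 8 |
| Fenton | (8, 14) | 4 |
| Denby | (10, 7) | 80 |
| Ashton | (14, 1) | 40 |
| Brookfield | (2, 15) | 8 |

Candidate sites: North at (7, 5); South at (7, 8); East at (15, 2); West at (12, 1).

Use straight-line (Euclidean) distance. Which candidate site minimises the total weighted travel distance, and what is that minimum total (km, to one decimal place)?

Total weighted distance at each candidate:
  North (7, 5): total = 1457.8
  South (7, 8): total = 1335.8
  East (15, 2): total = 1561.1
  West (12, 1): total = 1595.6
Minimum is at South with total 1335.8 km.

South, total 1335.8 km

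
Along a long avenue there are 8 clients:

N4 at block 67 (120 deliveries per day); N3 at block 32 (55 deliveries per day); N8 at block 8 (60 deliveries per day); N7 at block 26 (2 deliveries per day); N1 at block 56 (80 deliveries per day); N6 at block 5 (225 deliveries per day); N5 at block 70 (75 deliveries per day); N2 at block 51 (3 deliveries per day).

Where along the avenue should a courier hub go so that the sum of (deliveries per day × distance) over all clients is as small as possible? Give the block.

x = 32

For a sum of weighted absolute distances on a line, the optimum is the weighted median (not the mean). Total weight W = 620; half-weight = 310.
Sort by position and accumulate weight:
  block 5 (N6, w=225) → cum 225
  block 8 (N8, w=60) → cum 285
  block 26 (N7, w=2) → cum 287
  block 32 (N3, w=55) → cum 342  ≥ 310 → median here
  block 51 (N2, w=3) → cum 345
  block 56 (N1, w=80) → cum 425
  block 67 (N4, w=120) → cum 545
  block 70 (N5, w=75) → cum 620
Optimal location: block 32.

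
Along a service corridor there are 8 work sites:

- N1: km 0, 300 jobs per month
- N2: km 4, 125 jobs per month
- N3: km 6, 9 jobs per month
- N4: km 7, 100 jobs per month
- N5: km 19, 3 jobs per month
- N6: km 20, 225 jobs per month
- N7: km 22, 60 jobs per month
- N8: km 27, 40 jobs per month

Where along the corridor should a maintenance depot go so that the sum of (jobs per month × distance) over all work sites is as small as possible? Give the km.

x = 6

For a sum of weighted absolute distances on a line, the optimum is the weighted median (not the mean). Total weight W = 862; half-weight = 431.
Sort by position and accumulate weight:
  km 0 (N1, w=300) → cum 300
  km 4 (N2, w=125) → cum 425
  km 6 (N3, w=9) → cum 434  ≥ 431 → median here
  km 7 (N4, w=100) → cum 534
  km 19 (N5, w=3) → cum 537
  km 20 (N6, w=225) → cum 762
  km 22 (N7, w=60) → cum 822
  km 27 (N8, w=40) → cum 862
Optimal location: km 6.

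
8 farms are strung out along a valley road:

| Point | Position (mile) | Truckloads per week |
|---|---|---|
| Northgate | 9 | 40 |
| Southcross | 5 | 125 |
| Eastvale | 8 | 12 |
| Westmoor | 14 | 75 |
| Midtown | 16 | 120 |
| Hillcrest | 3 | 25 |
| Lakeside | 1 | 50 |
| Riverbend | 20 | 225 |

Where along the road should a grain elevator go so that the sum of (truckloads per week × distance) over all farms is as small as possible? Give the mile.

x = 16

For a sum of weighted absolute distances on a line, the optimum is the weighted median (not the mean). Total weight W = 672; half-weight = 336.
Sort by position and accumulate weight:
  mile 1 (Lakeside, w=50) → cum 50
  mile 3 (Hillcrest, w=25) → cum 75
  mile 5 (Southcross, w=125) → cum 200
  mile 8 (Eastvale, w=12) → cum 212
  mile 9 (Northgate, w=40) → cum 252
  mile 14 (Westmoor, w=75) → cum 327
  mile 16 (Midtown, w=120) → cum 447  ≥ 336 → median here
  mile 20 (Riverbend, w=225) → cum 672
Optimal location: mile 16.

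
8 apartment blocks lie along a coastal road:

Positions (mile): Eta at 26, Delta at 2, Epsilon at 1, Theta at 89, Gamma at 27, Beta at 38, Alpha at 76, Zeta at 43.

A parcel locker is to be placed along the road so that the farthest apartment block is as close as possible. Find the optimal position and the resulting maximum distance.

The 1-center on a line is the midpoint of the two extreme points: leftmost at 1, rightmost at 89.
Optimal location = (1 + 89)/2 = 45; maximum distance = (89 − 1)/2 = 44.

location 45, max distance 44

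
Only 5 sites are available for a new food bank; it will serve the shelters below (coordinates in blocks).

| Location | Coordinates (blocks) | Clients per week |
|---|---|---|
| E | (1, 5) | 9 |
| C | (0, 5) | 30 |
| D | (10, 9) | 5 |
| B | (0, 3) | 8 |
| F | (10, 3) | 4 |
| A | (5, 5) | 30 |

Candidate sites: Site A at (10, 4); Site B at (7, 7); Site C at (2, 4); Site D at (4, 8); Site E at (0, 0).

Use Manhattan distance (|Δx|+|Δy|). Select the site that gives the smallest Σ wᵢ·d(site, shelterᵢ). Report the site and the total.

Total weighted distance at each candidate:
  Site A (10, 4): total = 717
  Site B (7, 7): total = 603
  Site C (2, 4): total = 353
  Site D (4, 8): total = 535
  Site E (0, 0): total = 675
Minimum is at Site C with total 353 blocks.

Site C, total 353 blocks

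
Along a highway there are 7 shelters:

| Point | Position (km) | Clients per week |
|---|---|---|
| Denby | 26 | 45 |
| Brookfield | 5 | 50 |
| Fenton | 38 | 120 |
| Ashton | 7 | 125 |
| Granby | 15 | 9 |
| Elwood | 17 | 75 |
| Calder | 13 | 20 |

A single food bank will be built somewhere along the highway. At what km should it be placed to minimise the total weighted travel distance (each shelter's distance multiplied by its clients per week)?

x = 17

For a sum of weighted absolute distances on a line, the optimum is the weighted median (not the mean). Total weight W = 444; half-weight = 222.
Sort by position and accumulate weight:
  km 5 (Brookfield, w=50) → cum 50
  km 7 (Ashton, w=125) → cum 175
  km 13 (Calder, w=20) → cum 195
  km 15 (Granby, w=9) → cum 204
  km 17 (Elwood, w=75) → cum 279  ≥ 222 → median here
  km 26 (Denby, w=45) → cum 324
  km 38 (Fenton, w=120) → cum 444
Optimal location: km 17.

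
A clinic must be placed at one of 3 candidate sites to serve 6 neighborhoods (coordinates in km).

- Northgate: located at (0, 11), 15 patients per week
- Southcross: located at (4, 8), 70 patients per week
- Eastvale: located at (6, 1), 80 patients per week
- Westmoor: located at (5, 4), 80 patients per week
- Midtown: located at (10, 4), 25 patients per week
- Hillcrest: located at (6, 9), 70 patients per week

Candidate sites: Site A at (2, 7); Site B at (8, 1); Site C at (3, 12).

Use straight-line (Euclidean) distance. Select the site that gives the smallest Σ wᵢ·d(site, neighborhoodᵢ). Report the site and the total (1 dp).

Site A, total 1666.6 km

Total weighted distance at each candidate:
  Site A (2, 7): total = 1666.6
  Site B (8, 1): total = 1923.2
  Site C (3, 12): total = 2470.6
Minimum is at Site A with total 1666.6 km.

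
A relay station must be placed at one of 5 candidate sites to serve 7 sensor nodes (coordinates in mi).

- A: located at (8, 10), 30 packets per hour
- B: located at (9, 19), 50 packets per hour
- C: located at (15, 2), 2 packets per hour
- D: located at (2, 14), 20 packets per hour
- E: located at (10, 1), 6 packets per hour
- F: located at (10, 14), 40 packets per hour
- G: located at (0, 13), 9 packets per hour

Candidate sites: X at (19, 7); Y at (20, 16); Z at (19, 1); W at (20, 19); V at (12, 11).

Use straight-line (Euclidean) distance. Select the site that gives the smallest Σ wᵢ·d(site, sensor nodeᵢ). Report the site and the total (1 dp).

V, total 1093.6 mi

Total weighted distance at each candidate:
  X (19, 7): total = 2203.9
  Y (20, 16): total = 2062.6
  Z (19, 1): total = 2780.9
  W (20, 19): total = 2167.8
  V (12, 11): total = 1093.6
Minimum is at V with total 1093.6 mi.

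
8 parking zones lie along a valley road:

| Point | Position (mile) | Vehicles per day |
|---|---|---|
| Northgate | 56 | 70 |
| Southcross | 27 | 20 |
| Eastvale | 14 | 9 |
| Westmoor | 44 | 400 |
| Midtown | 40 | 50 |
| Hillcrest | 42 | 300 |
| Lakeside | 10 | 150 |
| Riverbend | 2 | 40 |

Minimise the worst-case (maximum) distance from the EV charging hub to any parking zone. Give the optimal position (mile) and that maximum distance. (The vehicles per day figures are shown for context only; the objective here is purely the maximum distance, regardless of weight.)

location 29, max distance 27

The 1-center on a line is the midpoint of the two extreme points: leftmost at 2, rightmost at 56.
Optimal location = (2 + 56)/2 = 29; maximum distance = (56 − 2)/2 = 27.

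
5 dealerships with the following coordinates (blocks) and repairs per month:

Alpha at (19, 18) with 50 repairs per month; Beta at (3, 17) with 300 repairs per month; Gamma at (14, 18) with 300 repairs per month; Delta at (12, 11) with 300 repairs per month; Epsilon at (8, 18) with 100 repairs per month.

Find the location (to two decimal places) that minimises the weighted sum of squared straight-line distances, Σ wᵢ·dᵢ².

The minimiser of Σwᵢ‖p−pᵢ‖² is the weighted centroid p* = (Σwᵢpᵢ)/(Σwᵢ).
Σwᵢ = 1050.
Σwᵢxᵢ = 50·19 + 300·3 + 300·14 + 300·12 + 100·8 = 10450.
Σwᵢyᵢ = 50·18 + 300·17 + 300·18 + 300·11 + 100·18 = 16500.
x* = 10450/1050 = 9.95, y* = 16500/1050 = 15.71.

(9.95, 15.71)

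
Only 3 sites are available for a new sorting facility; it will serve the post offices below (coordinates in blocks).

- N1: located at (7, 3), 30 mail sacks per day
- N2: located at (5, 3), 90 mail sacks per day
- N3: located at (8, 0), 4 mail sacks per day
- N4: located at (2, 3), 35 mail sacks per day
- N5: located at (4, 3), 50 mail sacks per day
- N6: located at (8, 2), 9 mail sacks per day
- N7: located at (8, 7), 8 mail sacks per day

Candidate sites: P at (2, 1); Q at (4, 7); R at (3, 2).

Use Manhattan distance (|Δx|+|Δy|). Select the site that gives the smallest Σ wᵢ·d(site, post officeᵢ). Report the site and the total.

Total weighted distance at each candidate:
  P (2, 1): total = 1117
  Q (4, 7): total = 1227
  R (3, 2): total = 743
Minimum is at R with total 743 blocks.

R, total 743 blocks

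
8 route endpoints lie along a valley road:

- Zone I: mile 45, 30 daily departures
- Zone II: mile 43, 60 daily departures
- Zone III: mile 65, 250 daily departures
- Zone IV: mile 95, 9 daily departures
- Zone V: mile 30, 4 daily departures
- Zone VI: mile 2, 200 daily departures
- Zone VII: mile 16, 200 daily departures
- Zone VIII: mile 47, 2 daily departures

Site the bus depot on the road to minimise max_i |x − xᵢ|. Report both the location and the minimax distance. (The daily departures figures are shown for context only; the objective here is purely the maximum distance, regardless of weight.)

location 48.5, max distance 46.5

The 1-center on a line is the midpoint of the two extreme points: leftmost at 2, rightmost at 95.
Optimal location = (2 + 95)/2 = 48.5; maximum distance = (95 − 2)/2 = 46.5.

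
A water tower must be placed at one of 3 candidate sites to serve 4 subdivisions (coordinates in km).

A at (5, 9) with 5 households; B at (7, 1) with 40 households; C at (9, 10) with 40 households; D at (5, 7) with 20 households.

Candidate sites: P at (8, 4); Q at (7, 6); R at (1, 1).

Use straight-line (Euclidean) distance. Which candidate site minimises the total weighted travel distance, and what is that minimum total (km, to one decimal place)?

Total weighted distance at each candidate:
  P (8, 4): total = 483.8
  Q (7, 6): total = 441.6
  R (1, 1): total = 910.6
Minimum is at Q with total 441.6 km.

Q, total 441.6 km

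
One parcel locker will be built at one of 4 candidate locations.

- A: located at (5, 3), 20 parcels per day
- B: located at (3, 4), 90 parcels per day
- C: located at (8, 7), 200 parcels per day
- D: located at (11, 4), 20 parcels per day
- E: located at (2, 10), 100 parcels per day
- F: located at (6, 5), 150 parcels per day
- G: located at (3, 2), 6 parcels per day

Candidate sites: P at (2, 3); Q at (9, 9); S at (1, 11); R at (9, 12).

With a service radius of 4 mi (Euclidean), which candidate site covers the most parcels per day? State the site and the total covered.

Q, covering 200

Coverage radius r = 4 mi; a point is covered iff (Δx)²+(Δy)² ≤ 4² = 16.
  P (2, 3): covers {A, B, G} → 116
  Q (9, 9): covers {C} → 200
  S (1, 11): covers {E} → 100
  R (9, 12): covers {none} → 0
Maximum coverage at Q: 200 parcels per day.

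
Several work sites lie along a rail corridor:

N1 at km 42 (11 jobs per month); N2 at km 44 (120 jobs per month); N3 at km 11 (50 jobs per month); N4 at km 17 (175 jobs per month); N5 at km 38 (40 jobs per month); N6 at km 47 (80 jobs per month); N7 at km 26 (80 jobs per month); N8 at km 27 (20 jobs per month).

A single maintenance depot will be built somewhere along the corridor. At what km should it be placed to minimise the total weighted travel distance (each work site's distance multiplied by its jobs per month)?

x = 26

For a sum of weighted absolute distances on a line, the optimum is the weighted median (not the mean). Total weight W = 576; half-weight = 288.
Sort by position and accumulate weight:
  km 11 (N3, w=50) → cum 50
  km 17 (N4, w=175) → cum 225
  km 26 (N7, w=80) → cum 305  ≥ 288 → median here
  km 27 (N8, w=20) → cum 325
  km 38 (N5, w=40) → cum 365
  km 42 (N1, w=11) → cum 376
  km 44 (N2, w=120) → cum 496
  km 47 (N6, w=80) → cum 576
Optimal location: km 26.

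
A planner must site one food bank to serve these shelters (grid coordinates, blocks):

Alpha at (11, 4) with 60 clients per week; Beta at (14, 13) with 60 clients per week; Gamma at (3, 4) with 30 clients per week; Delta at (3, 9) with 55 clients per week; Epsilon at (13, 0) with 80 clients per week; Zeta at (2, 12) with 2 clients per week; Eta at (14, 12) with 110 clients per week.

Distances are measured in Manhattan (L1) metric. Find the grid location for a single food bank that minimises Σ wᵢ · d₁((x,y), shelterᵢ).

Manhattan distance separates: Σwᵢ(|x−xᵢ|+|y−yᵢ|) = Σwᵢ|x−xᵢ| + Σwᵢ|y−yᵢ|, so x and y are optimised independently as 1-D weighted medians.
Total weight W = 397; half = 198.5.
x-coordinate, sorted with cumulative weight:
  x=2 (Zeta, w=2) cum 2
  x=3 (Gamma, w=30) cum 32
  x=3 (Delta, w=55) cum 87
  x=11 (Alpha, w=60) cum 147
  x=13 (Epsilon, w=80) cum 227  ← median
  x=14 (Beta, w=60) cum 287
  x=14 (Eta, w=110) cum 397
⇒ x* = 13
y-coordinate, sorted with cumulative weight:
  y=0 (Epsilon, w=80) cum 80
  y=4 (Alpha, w=60) cum 140
  y=4 (Gamma, w=30) cum 170
  y=9 (Delta, w=55) cum 225  ← median
  y=12 (Zeta, w=2) cum 227
  y=12 (Eta, w=110) cum 337
  y=13 (Beta, w=60) cum 397
⇒ y* = 9

(13, 9)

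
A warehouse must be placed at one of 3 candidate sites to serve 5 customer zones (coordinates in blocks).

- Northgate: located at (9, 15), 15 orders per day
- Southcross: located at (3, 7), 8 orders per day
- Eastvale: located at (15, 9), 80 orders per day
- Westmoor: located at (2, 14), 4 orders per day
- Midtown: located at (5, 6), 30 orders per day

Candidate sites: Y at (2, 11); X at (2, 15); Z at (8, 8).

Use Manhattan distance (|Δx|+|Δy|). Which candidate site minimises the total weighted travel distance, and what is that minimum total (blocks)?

Z, total 1006 blocks

Total weighted distance at each candidate:
  Y (2, 11): total = 1657
  X (2, 15): total = 2061
  Z (8, 8): total = 1006
Minimum is at Z with total 1006 blocks.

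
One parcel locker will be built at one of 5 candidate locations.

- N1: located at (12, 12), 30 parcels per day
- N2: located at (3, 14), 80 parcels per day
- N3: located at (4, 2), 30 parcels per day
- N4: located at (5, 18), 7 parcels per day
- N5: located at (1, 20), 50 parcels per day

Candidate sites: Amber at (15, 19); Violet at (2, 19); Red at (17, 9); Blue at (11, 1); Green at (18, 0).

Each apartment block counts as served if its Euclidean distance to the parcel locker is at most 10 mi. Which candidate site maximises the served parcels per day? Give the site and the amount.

Coverage radius r = 10 mi; a point is covered iff (Δx)²+(Δy)² ≤ 10² = 100.
  Amber (15, 19): covers {N1} → 30
  Violet (2, 19): covers {N2, N4, N5} → 137
  Red (17, 9): covers {N1} → 30
  Blue (11, 1): covers {N3} → 30
  Green (18, 0): covers {none} → 0
Maximum coverage at Violet: 137 parcels per day.

Violet, covering 137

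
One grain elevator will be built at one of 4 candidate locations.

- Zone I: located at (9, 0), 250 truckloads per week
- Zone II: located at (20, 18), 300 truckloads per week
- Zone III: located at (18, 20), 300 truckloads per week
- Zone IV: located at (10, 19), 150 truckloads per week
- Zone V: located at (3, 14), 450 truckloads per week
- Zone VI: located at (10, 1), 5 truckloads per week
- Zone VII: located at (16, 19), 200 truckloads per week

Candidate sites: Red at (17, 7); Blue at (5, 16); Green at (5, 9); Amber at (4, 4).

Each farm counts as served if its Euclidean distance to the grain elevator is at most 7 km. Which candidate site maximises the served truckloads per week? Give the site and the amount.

Coverage radius r = 7 km; a point is covered iff (Δx)²+(Δy)² ≤ 7² = 49.
  Red (17, 7): covers {none} → 0
  Blue (5, 16): covers {Zone IV, Zone V} → 600
  Green (5, 9): covers {Zone V} → 450
  Amber (4, 4): covers {Zone I, Zone VI} → 255
Maximum coverage at Blue: 600 truckloads per week.

Blue, covering 600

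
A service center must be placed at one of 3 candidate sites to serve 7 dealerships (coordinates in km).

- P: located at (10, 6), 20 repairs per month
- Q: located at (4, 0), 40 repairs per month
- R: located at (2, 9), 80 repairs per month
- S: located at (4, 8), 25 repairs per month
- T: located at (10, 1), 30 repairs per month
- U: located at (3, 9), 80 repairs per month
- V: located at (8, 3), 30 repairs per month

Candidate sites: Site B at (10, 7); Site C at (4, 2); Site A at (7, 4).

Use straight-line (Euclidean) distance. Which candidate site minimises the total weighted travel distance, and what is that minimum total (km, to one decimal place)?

Total weighted distance at each candidate:
  Site B (10, 7): total = 2097.1
  Site C (4, 2): total = 1828.5
  Site A (7, 4): total = 1644.8
Minimum is at Site A with total 1644.8 km.

Site A, total 1644.8 km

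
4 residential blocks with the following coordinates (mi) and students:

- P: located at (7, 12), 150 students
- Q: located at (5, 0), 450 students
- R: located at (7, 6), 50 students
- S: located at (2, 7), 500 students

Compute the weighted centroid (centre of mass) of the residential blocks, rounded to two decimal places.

(4.04, 4.87)

The minimiser of Σwᵢ‖p−pᵢ‖² is the weighted centroid p* = (Σwᵢpᵢ)/(Σwᵢ).
Σwᵢ = 1150.
Σwᵢxᵢ = 150·7 + 450·5 + 50·7 + 500·2 = 4650.
Σwᵢyᵢ = 150·12 + 450·0 + 50·6 + 500·7 = 5600.
x* = 4650/1150 = 4.04, y* = 5600/1150 = 4.87.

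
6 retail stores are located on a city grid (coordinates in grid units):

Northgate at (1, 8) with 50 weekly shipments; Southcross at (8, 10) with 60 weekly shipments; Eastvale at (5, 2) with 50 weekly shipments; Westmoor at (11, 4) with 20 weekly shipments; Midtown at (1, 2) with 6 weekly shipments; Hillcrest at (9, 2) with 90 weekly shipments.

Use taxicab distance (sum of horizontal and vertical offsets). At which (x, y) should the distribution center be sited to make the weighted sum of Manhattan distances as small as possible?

Manhattan distance separates: Σwᵢ(|x−xᵢ|+|y−yᵢ|) = Σwᵢ|x−xᵢ| + Σwᵢ|y−yᵢ|, so x and y are optimised independently as 1-D weighted medians.
Total weight W = 276; half = 138.
x-coordinate, sorted with cumulative weight:
  x=1 (Northgate, w=50) cum 50
  x=1 (Midtown, w=6) cum 56
  x=5 (Eastvale, w=50) cum 106
  x=8 (Southcross, w=60) cum 166  ← median
  x=9 (Hillcrest, w=90) cum 256
  x=11 (Westmoor, w=20) cum 276
⇒ x* = 8
y-coordinate, sorted with cumulative weight:
  y=2 (Eastvale, w=50) cum 50
  y=2 (Midtown, w=6) cum 56
  y=2 (Hillcrest, w=90) cum 146  ← median
  y=4 (Westmoor, w=20) cum 166
  y=8 (Northgate, w=50) cum 216
  y=10 (Southcross, w=60) cum 276
⇒ y* = 2

(8, 2)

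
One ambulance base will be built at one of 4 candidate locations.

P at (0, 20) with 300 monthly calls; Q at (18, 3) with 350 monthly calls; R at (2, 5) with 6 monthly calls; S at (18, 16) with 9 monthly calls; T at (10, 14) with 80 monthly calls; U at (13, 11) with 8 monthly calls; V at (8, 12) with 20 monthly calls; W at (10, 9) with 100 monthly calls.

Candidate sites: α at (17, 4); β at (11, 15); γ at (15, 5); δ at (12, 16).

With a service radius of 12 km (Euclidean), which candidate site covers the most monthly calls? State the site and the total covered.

Coverage radius r = 12 km; a point is covered iff (Δx)²+(Δy)² ≤ 12² = 144.
  α (17, 4): covers {Q, U, W} → 458
  β (11, 15): covers {S, T, U, V, W} → 217
  γ (15, 5): covers {Q, S, T, U, V, W} → 567
  δ (12, 16): covers {S, T, U, V, W} → 217
Maximum coverage at γ: 567 monthly calls.

γ, covering 567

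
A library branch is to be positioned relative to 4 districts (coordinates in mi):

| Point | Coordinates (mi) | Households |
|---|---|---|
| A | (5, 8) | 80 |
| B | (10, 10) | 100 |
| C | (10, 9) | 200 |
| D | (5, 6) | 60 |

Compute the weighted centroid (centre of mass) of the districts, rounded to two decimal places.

The minimiser of Σwᵢ‖p−pᵢ‖² is the weighted centroid p* = (Σwᵢpᵢ)/(Σwᵢ).
Σwᵢ = 440.
Σwᵢxᵢ = 80·5 + 100·10 + 200·10 + 60·5 = 3700.
Σwᵢyᵢ = 80·8 + 100·10 + 200·9 + 60·6 = 3800.
x* = 3700/440 = 8.41, y* = 3800/440 = 8.64.

(8.41, 8.64)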